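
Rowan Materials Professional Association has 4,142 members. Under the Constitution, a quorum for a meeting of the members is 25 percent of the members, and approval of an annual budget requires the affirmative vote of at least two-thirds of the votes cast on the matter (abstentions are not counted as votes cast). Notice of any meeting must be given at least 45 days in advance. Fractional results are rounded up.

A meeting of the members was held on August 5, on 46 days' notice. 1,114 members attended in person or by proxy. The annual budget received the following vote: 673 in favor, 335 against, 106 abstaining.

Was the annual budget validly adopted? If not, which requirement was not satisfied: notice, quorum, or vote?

Notice: 46 days given; 45 required. Satisfied.
Quorum: 25% of 4,142 = 1,035.50, rounded up to 1,036; 1,114 present. Satisfied.
Vote: requires two-thirds of the votes cast (1,114 − 106 abstaining = 1,008); 2/3 of 1008 = 672, so 672 needed; 673 in favor. Satisfied.

Valid — all requirements satisfied.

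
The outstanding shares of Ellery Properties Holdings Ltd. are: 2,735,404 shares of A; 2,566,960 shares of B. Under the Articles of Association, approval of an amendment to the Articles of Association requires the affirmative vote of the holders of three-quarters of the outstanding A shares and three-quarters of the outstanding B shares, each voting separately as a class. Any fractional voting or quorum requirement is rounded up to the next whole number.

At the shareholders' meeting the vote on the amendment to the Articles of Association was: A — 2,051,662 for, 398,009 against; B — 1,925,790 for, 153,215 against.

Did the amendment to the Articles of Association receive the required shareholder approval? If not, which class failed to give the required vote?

A: 3/4 of 2735404 = 2051553; 2,051,553 required, 2,051,662 in favor — approved.
B: 3/4 of 2566960 = 1925220; 1,925,220 required, 1,925,790 in favor — approved.

Approved — every class gave the required vote.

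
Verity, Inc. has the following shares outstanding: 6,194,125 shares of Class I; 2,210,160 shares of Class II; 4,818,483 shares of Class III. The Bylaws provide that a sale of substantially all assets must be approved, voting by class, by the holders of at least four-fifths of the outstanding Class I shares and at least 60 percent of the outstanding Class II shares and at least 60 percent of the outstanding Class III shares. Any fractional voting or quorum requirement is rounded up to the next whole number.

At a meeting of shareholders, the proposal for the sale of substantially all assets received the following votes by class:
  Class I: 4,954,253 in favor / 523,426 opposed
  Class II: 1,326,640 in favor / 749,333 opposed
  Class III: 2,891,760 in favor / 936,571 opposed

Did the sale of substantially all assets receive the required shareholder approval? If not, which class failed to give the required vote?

Not approved — the Class I shares did not give the required vote.

Class I: 4/5 of 6194125 = 4955300; 4,955,300 required, 4,954,253 in favor — not approved.
Class II: 3/5 of 2210160 = 1326096; 1,326,096 required, 1,326,640 in favor — approved.
Class III: 3/5 of 4818483 = 2891089.80, rounded up to 2891090; 2,891,090 required, 2,891,760 in favor — approved.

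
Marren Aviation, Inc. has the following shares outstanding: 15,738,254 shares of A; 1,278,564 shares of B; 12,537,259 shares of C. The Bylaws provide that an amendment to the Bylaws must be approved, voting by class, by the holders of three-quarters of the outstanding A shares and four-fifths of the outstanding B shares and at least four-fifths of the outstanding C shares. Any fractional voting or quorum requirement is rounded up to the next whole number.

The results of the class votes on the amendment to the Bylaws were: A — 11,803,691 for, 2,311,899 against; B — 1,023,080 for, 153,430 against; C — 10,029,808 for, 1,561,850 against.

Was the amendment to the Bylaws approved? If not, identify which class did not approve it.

A: 3/4 of 15738254 = 11803690.50, rounded up to 11803691; 11,803,691 required, 11,803,691 in favor — approved.
B: 4/5 of 1278564 = 1022851.20, rounded up to 1022852; 1,022,852 required, 1,023,080 in favor — approved.
C: 4/5 of 12537259 = 10029807.20, rounded up to 10029808; 10,029,808 required, 10,029,808 in favor — approved.

Approved — every class gave the required vote.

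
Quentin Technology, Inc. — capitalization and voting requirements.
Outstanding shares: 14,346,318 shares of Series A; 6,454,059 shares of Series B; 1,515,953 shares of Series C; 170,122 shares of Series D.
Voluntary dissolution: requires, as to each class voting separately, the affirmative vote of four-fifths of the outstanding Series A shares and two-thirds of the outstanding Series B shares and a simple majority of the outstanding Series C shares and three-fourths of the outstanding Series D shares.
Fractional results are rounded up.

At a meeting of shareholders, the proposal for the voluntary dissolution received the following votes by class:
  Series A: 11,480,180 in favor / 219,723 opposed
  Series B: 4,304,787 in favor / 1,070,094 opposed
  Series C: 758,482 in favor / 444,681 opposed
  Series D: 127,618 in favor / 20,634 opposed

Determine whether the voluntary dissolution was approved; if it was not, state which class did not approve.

Approved — every class gave the required vote.

Series A: 4/5 of 14346318 = 11477054.40, rounded up to 11477055; 11,477,055 required, 11,480,180 in favor — approved.
Series B: 2/3 of 6454059 = 4302706; 4,302,706 required, 4,304,787 in favor — approved.
Series C: a majority of 1515953 is 757977; 757,977 required, 758,482 in favor — approved.
Series D: 3/4 of 170122 = 127591.50, rounded up to 127592; 127,592 required, 127,618 in favor — approved.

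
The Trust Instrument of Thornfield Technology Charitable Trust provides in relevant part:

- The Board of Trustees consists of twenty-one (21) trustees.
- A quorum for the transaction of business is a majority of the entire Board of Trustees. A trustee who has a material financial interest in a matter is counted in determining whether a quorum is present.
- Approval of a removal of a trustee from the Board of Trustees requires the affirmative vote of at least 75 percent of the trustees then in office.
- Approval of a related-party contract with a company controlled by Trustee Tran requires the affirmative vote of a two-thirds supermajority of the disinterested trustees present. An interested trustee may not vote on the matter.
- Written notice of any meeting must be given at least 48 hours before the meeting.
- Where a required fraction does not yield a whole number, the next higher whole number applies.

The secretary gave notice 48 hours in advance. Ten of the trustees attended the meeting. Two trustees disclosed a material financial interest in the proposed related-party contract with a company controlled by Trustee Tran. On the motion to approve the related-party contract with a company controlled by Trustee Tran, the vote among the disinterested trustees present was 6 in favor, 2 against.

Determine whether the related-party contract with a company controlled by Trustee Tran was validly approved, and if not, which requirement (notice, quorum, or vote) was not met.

Notice: 48 hours given; 48 required (48 ≥ 48). Satisfied.
Quorum: 10 present (interested trustees count toward quorum); quorum is 11. Not satisfied.
Vote: the related-party contract with a company controlled by Trustee Tran requires two-thirds of the disinterested trustees present (10 − 2 = 8). 2/3 of 8 = 5.33, rounded up to 6, so 6 affirmative votes are needed; 6 voted in favor. Satisfied. (Moot — without a quorum no business can be validly transacted.)

Invalid — quorum requirement not satisfied.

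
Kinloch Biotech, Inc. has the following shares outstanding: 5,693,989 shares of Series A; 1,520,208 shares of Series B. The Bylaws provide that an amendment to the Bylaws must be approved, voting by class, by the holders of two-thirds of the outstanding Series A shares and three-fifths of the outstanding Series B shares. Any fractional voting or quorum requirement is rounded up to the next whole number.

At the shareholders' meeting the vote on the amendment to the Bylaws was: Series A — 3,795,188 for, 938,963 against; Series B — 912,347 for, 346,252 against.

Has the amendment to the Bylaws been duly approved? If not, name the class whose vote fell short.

Series A: 2/3 of 5693989 = 3795992.67, rounded up to 3795993; 3,795,993 required, 3,795,188 in favor — not approved.
Series B: 3/5 of 1520208 = 912124.80, rounded up to 912125; 912,125 required, 912,347 in favor — approved.

Not approved — the Series A shares did not give the required vote.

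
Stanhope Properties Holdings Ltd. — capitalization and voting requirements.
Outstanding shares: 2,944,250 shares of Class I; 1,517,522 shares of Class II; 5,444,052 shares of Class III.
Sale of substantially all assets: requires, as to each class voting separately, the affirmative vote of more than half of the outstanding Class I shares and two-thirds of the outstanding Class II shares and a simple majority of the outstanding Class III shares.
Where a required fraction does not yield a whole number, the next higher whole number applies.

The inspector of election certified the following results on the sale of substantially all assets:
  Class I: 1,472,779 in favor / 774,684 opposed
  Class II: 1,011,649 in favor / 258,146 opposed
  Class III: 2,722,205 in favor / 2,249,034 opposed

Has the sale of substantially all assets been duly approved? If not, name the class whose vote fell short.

Class I: a majority of 2944250 is 1472126; 1,472,126 required, 1,472,779 in favor — approved.
Class II: 2/3 of 1517522 = 1011681.33, rounded up to 1011682; 1,011,682 required, 1,011,649 in favor — not approved.
Class III: a majority of 5444052 is 2722027; 2,722,027 required, 2,722,205 in favor — approved.

Not approved — the Class II shares did not give the required vote.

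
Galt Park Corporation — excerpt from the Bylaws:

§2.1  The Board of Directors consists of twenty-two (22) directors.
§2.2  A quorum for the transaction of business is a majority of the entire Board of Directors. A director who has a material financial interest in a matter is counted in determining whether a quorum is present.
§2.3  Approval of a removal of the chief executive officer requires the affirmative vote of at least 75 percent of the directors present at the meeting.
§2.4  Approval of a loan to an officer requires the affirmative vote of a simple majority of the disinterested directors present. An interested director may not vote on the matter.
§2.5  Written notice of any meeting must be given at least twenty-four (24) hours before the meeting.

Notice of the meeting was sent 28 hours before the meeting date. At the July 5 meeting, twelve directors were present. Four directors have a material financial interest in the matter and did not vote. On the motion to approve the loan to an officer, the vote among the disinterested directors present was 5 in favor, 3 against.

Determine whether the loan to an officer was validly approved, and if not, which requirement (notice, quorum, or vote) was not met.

Notice: 28 hours given; 24 required (28 ≥ 24). Satisfied.
Quorum: 12 present (interested directors count toward quorum); quorum is 12. Satisfied.
Vote: the loan to an officer requires a majority of the disinterested directors present (12 − 4 = 8). A majority of 8 is 5, so 5 affirmative votes are needed; 5 voted in favor. Satisfied.

Valid — all requirements satisfied.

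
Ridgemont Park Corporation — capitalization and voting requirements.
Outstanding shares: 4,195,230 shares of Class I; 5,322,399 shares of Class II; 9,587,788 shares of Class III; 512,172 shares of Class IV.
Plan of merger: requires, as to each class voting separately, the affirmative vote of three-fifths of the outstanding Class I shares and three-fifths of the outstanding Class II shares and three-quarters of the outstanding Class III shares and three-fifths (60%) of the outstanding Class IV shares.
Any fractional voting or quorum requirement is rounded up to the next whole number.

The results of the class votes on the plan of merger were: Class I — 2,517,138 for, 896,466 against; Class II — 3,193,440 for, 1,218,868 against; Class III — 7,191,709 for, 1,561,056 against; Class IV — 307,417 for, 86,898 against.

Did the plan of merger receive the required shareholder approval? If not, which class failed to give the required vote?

Class I: 3/5 of 4195230 = 2517138; 2,517,138 required, 2,517,138 in favor — approved.
Class II: 3/5 of 5322399 = 3193439.40, rounded up to 3193440; 3,193,440 required, 3,193,440 in favor — approved.
Class III: 3/4 of 9587788 = 7190841; 7,190,841 required, 7,191,709 in favor — approved.
Class IV: 3/5 of 512172 = 307303.20, rounded up to 307304; 307,304 required, 307,417 in favor — approved.

Approved — every class gave the required vote.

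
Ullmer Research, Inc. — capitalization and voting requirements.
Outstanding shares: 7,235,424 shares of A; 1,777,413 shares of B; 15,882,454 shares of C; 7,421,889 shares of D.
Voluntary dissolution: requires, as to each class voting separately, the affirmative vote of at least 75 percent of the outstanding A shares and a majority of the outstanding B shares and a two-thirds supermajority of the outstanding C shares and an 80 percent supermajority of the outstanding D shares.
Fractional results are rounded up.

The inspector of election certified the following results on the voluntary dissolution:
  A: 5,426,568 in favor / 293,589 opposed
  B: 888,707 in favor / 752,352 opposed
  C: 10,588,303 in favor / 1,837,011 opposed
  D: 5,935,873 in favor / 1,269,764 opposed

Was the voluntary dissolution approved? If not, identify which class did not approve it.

A: 3/4 of 7235424 = 5426568; 5,426,568 required, 5,426,568 in favor — approved.
B: a majority of 1777413 is 888707; 888,707 required, 888,707 in favor — approved.
C: 2/3 of 15882454 = 10588302.67, rounded up to 10588303; 10,588,303 required, 10,588,303 in favor — approved.
D: 4/5 of 7421889 = 5937511.20, rounded up to 5937512; 5,937,512 required, 5,935,873 in favor — not approved.

Not approved — the D shares did not give the required vote.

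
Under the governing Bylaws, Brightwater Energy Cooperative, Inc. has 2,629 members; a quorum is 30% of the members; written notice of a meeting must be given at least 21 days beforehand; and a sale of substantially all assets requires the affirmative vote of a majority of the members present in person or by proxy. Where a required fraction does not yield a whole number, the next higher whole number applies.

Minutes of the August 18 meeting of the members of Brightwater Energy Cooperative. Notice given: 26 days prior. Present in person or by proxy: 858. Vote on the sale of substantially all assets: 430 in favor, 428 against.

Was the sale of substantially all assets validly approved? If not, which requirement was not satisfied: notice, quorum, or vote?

Notice: 26 days given; 21 required. Satisfied.
Quorum: 30% of 2,629 = 788.70, rounded up to 789; 858 present. Satisfied.
Vote: requires a majority of those present (858); a majority of 858 is 430, so 430 needed; 430 in favor. Satisfied.

Valid — all requirements satisfied.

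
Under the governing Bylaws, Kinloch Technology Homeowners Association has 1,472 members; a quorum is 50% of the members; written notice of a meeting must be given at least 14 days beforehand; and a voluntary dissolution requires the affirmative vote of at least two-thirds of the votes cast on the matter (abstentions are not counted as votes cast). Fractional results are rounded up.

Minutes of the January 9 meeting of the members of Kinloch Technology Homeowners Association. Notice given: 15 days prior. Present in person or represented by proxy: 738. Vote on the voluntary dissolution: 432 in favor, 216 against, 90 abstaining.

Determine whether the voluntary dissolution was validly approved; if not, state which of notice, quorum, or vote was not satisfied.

Valid — all requirements satisfied.

Notice: 15 days given; 14 required. Satisfied.
Quorum: 50% of 1,472 = 736; 738 present. Satisfied.
Vote: requires two-thirds of the votes cast (738 − 90 abstaining = 648); 2/3 of 648 = 432, so 432 needed; 432 in favor. Satisfied.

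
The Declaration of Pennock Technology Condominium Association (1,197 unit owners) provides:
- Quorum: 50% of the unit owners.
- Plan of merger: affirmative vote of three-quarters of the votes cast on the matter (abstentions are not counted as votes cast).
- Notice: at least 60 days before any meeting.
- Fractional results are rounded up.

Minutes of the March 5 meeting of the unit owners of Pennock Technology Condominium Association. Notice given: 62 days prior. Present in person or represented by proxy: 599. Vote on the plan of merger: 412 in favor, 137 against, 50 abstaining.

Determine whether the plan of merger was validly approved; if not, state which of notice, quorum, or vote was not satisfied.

Notice: 62 days given; 60 required. Satisfied.
Quorum: 50% of 1,197 = 598.50, rounded up to 599; 599 present. Satisfied.
Vote: requires three-fourths of the votes cast (599 − 50 abstaining = 549); 3/4 of 549 = 411.75, rounded up to 412, so 412 needed; 412 in favor. Satisfied.

Valid — all requirements satisfied.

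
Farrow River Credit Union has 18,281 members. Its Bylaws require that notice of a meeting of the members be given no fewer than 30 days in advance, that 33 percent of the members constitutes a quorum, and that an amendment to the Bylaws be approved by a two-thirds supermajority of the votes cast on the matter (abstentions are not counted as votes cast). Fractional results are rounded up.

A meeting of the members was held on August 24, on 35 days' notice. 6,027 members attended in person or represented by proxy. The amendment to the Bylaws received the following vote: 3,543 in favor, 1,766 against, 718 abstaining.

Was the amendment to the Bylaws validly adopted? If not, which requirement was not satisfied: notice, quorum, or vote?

Invalid — quorum requirement not satisfied.

Notice: 35 days given; 30 required. Satisfied.
Quorum: 33% of 18,281 = 6,032.73, rounded up to 6,033; 6,027 present. Not satisfied.
Vote: requires two-thirds of the votes cast (6,027 − 718 abstaining = 5,309); 2/3 of 5309 = 3539.33, rounded up to 3540, so 3,540 needed; 3,543 in favor. Satisfied.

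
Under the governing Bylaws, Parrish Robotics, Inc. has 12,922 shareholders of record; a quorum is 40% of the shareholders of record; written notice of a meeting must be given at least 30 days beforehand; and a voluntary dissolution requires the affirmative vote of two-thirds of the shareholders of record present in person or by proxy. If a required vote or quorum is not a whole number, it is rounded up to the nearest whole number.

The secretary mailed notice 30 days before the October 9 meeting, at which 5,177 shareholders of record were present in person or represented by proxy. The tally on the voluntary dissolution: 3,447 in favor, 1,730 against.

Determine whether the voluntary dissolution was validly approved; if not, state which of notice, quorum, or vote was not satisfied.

Invalid — vote requirement not satisfied.

Notice: 30 days given; 30 required. Satisfied.
Quorum: 40% of 12,922 = 5,168.80, rounded up to 5,169; 5,177 present. Satisfied.
Vote: requires two-thirds of those present (5,177); 2/3 of 5177 = 3451.33, rounded up to 3452, so 3,452 needed; 3,447 in favor. Not satisfied.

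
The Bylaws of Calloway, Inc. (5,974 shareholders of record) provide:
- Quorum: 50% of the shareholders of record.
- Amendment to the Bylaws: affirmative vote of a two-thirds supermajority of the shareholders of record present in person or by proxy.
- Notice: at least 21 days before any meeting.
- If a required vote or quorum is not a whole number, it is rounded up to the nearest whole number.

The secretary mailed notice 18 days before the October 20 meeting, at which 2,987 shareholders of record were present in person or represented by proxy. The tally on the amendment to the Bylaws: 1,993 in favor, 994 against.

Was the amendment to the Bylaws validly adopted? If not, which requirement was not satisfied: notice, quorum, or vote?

Invalid — notice requirement not satisfied.

Notice: 18 days given; 21 required. Not satisfied.
Quorum: 50% of 5,974 = 2,987; 2,987 present. Satisfied.
Vote: requires two-thirds of those present (2,987); 2/3 of 2987 = 1991.33, rounded up to 1992, so 1,992 needed; 1,993 in favor. Satisfied.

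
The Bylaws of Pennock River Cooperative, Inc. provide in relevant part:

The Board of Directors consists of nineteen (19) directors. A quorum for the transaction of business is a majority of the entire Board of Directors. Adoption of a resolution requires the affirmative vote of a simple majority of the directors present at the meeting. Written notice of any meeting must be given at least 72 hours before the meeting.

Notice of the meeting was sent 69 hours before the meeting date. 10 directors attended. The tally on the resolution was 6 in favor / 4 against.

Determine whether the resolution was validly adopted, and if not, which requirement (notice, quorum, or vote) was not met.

Invalid — notice requirement not satisfied.

Notice: 69 hours given; 72 required (69 < 72). Not satisfied.
Quorum: 10 present; quorum is 10. Satisfied.
Vote: the resolution requires a majority of the directors present (10). A majority of 10 is 6, so 6 affirmative votes are needed; 6 voted in favor. Satisfied.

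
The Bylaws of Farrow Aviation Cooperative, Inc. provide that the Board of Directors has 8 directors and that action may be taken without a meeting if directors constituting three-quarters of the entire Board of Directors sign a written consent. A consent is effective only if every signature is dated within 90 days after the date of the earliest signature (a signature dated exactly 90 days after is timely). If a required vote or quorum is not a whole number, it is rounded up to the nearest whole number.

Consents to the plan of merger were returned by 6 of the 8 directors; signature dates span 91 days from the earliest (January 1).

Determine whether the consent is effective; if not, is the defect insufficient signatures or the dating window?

Not effective — dating-window requirement not satisfied.

Signatures required: three-quarters of 8 — 3/4 of 8 = 6, so 6 needed; 6 signed. Sufficient.
Dating window: the latest signature is 91 days after the earliest; the limit is 90 days. Outside the window.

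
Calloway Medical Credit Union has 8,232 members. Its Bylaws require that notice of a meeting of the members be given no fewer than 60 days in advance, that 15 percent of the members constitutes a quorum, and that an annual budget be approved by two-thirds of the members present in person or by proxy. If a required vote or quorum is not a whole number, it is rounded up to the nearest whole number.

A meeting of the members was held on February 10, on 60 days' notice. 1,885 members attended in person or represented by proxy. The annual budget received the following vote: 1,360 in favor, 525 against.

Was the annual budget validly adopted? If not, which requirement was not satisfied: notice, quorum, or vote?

Valid — all requirements satisfied.

Notice: 60 days given; 60 required. Satisfied.
Quorum: 15% of 8,232 = 1,234.80, rounded up to 1,235; 1,885 present. Satisfied.
Vote: requires two-thirds of those present (1,885); 2/3 of 1885 = 1256.67, rounded up to 1257, so 1,257 needed; 1,360 in favor. Satisfied.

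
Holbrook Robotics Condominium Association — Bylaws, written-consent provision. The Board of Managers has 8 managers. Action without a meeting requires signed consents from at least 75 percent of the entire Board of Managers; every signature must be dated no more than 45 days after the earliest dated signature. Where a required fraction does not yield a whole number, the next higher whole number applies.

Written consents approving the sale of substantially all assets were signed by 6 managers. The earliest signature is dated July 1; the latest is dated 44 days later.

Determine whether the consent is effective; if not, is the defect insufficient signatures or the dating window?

Signatures required: at least 75 percent of 8 — 3/4 of 8 = 6, so 6 needed; 6 signed. Sufficient.
Dating window: the latest signature is 44 days after the earliest; the limit is 45 days. Within the window.

Effective — both the signature and dating-window requirements are satisfied.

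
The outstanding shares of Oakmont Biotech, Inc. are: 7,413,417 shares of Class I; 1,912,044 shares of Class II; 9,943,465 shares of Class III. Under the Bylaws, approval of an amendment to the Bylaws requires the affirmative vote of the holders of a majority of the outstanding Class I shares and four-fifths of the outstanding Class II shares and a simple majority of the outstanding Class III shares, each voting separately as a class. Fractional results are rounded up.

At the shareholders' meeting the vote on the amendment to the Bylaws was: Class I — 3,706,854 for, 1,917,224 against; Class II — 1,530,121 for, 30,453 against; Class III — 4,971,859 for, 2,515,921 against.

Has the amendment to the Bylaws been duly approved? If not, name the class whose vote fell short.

Class I: a majority of 7413417 is 3706709; 3,706,709 required, 3,706,854 in favor — approved.
Class II: 4/5 of 1912044 = 1529635.20, rounded up to 1529636; 1,529,636 required, 1,530,121 in favor — approved.
Class III: a majority of 9943465 is 4971733; 4,971,733 required, 4,971,859 in favor — approved.

Approved — every class gave the required vote.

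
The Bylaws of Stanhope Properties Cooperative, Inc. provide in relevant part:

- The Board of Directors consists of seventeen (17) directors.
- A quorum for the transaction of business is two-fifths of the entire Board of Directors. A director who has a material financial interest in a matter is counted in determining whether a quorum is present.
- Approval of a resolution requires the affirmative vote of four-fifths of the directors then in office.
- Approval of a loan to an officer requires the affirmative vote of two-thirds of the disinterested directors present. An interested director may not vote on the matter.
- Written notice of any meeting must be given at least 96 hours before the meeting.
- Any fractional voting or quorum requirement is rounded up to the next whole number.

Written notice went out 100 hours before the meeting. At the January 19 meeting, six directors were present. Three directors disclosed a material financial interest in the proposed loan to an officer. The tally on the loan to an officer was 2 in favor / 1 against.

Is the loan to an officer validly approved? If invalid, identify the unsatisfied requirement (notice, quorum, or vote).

Notice: 100 hours given; 96 required (100 ≥ 96). Satisfied.
Quorum: 6 present (interested directors count toward quorum); quorum is 7. Not satisfied.
Vote: the loan to an officer requires two-thirds of the disinterested directors present (6 − 3 = 3). 2/3 of 3 = 2, so 2 affirmative votes are needed; 2 voted in favor. Satisfied. (Moot — without a quorum no business can be validly transacted.)

Invalid — quorum requirement not satisfied.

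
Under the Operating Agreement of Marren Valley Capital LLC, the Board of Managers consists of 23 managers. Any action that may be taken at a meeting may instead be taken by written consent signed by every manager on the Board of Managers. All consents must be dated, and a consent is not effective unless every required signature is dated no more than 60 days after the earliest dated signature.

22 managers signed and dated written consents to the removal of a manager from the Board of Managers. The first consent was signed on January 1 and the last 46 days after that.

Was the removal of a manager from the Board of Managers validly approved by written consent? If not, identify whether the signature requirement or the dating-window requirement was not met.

Signatures required: the unanimous vote of 23 — unanimous means all 23, so 23 needed; 22 signed. Insufficient.
Dating window: the latest signature is 46 days after the earliest; the limit is 60 days. Within the window.

Not effective — insufficient signatures.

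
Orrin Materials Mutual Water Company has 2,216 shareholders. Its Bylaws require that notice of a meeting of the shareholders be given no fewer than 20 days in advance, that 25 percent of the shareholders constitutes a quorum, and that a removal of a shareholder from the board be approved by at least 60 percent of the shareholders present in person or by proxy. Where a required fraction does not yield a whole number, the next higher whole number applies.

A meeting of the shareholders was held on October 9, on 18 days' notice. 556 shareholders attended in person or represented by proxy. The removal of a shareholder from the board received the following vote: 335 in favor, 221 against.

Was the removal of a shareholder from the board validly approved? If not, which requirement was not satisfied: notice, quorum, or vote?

Invalid — notice requirement not satisfied.

Notice: 18 days given; 20 required. Not satisfied.
Quorum: 25% of 2,216 = 554; 556 present. Satisfied.
Vote: requires three-fifths of those present (556); 3/5 of 556 = 333.60, rounded up to 334, so 334 needed; 335 in favor. Satisfied.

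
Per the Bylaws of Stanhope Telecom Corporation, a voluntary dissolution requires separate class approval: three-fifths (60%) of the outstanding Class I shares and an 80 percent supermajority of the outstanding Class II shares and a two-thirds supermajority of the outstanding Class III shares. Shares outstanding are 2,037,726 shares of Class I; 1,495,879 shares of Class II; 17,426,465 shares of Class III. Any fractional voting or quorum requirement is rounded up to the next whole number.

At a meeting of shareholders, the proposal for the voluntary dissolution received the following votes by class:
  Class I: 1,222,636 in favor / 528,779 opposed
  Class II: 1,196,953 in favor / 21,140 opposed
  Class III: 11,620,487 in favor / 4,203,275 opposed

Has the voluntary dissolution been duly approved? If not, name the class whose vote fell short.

Approved — every class gave the required vote.

Class I: 3/5 of 2037726 = 1222635.60, rounded up to 1222636; 1,222,636 required, 1,222,636 in favor — approved.
Class II: 4/5 of 1495879 = 1196703.20, rounded up to 1196704; 1,196,704 required, 1,196,953 in favor — approved.
Class III: 2/3 of 17426465 = 11617643.33, rounded up to 11617644; 11,617,644 required, 11,620,487 in favor — approved.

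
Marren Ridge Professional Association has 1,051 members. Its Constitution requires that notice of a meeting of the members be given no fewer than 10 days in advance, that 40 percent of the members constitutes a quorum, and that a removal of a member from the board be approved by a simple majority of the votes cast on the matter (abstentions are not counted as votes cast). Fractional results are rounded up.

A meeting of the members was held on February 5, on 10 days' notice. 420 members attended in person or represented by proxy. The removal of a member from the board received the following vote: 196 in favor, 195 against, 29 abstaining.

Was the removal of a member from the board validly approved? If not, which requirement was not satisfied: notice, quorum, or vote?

Invalid — quorum requirement not satisfied.

Notice: 10 days given; 10 required. Satisfied.
Quorum: 40% of 1,051 = 420.40, rounded up to 421; 420 present. Not satisfied.
Vote: requires a majority of the votes cast (420 − 29 abstaining = 391); a majority of 391 is 196, so 196 needed; 196 in favor. Satisfied.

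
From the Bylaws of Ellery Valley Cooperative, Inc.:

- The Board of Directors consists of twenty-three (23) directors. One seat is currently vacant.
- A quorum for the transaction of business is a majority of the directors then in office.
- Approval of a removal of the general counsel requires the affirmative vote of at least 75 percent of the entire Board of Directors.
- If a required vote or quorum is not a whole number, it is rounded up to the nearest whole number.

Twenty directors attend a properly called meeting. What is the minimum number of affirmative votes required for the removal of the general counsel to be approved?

The removal of the general counsel requires three-fourths of the entire Board of Directors (23).
3/4 of 23 = 17.25, rounded up to 18.

18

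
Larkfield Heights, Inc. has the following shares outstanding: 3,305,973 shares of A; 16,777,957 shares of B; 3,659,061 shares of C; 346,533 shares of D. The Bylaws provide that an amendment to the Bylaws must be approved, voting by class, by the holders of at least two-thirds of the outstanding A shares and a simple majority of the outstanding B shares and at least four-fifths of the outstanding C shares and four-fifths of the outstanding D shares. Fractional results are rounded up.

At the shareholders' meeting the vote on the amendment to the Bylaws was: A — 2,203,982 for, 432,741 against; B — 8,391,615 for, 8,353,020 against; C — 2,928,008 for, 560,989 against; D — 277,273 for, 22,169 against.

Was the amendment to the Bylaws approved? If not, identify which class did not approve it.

Approved — every class gave the required vote.

A: 2/3 of 3305973 = 2203982; 2,203,982 required, 2,203,982 in favor — approved.
B: a majority of 16777957 is 8388979; 8,388,979 required, 8,391,615 in favor — approved.
C: 4/5 of 3659061 = 2927248.80, rounded up to 2927249; 2,927,249 required, 2,928,008 in favor — approved.
D: 4/5 of 346533 = 277226.40, rounded up to 277227; 277,227 required, 277,273 in favor — approved.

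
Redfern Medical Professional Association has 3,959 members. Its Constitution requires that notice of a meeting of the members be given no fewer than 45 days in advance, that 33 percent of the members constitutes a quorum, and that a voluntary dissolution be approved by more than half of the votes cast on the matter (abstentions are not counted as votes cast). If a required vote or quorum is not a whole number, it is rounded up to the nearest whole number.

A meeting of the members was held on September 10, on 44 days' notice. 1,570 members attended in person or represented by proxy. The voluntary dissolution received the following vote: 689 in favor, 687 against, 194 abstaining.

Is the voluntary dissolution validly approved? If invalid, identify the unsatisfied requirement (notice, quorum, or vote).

Invalid — notice requirement not satisfied.

Notice: 44 days given; 45 required. Not satisfied.
Quorum: 33% of 3,959 = 1,306.47, rounded up to 1,307; 1,570 present. Satisfied.
Vote: requires a majority of the votes cast (1,570 − 194 abstaining = 1,376); a majority of 1376 is 689, so 689 needed; 689 in favor. Satisfied.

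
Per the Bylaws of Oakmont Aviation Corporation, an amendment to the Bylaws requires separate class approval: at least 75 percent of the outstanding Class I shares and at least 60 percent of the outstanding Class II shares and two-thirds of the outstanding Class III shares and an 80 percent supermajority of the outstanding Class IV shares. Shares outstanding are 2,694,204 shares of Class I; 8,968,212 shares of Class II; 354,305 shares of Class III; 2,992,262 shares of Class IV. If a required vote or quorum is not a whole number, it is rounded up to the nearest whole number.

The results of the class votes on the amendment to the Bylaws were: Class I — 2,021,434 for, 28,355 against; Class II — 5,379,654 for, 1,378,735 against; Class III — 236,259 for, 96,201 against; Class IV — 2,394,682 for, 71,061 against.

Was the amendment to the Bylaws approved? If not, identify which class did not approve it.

Not approved — the Class II shares did not give the required vote.

Class I: 3/4 of 2694204 = 2020653; 2,020,653 required, 2,021,434 in favor — approved.
Class II: 3/5 of 8968212 = 5380927.20, rounded up to 5380928; 5,380,928 required, 5,379,654 in favor — not approved.
Class III: 2/3 of 354305 = 236203.33, rounded up to 236204; 236,204 required, 236,259 in favor — approved.
Class IV: 4/5 of 2992262 = 2393809.60, rounded up to 2393810; 2,393,810 required, 2,394,682 in favor — approved.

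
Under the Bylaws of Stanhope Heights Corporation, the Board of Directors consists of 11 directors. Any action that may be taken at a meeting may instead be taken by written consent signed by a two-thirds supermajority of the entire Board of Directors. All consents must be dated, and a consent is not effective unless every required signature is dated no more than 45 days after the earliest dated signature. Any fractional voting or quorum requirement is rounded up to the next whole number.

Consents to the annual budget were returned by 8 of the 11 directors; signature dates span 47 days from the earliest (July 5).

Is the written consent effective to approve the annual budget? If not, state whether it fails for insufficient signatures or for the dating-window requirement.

Signatures required: a two-thirds supermajority of 11 — 2/3 of 11 = 7.33, rounded up to 8, so 8 needed; 8 signed. Sufficient.
Dating window: the latest signature is 47 days after the earliest; the limit is 45 days. Outside the window.

Not effective — dating-window requirement not satisfied.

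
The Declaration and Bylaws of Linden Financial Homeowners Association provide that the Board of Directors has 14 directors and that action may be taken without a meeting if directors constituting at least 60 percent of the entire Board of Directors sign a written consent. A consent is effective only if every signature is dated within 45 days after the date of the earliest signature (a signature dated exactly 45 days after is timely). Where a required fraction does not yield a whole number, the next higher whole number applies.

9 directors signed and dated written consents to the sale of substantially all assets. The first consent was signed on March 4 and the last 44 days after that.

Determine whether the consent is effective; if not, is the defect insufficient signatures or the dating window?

Effective — both the signature and dating-window requirements are satisfied.

Signatures required: at least 60 percent of 14 — 3/5 of 14 = 8.40, rounded up to 9, so 9 needed; 9 signed. Sufficient.
Dating window: the latest signature is 44 days after the earliest; the limit is 45 days. Within the window.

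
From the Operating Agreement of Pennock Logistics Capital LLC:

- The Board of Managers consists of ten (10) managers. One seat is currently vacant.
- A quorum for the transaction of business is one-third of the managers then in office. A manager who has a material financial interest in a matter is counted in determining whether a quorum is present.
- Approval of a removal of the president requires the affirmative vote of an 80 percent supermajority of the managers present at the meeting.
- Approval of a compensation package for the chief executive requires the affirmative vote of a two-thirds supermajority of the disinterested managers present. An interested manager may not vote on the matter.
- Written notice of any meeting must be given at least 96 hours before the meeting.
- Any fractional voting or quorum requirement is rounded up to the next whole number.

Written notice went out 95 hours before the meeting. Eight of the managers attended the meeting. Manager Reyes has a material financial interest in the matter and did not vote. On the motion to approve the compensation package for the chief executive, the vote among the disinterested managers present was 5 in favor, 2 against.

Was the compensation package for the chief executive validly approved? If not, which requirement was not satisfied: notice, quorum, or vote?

Notice: 95 hours given; 96 required (95 < 96). Not satisfied.
Quorum: 8 present (interested managers count toward quorum); quorum is 3. Satisfied.
Vote: the compensation package for the chief executive requires two-thirds of the disinterested managers present (8 − 1 = 7). 2/3 of 7 = 4.67, rounded up to 5, so 5 affirmative votes are needed; 5 voted in favor. Satisfied.

Invalid — notice requirement not satisfied.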